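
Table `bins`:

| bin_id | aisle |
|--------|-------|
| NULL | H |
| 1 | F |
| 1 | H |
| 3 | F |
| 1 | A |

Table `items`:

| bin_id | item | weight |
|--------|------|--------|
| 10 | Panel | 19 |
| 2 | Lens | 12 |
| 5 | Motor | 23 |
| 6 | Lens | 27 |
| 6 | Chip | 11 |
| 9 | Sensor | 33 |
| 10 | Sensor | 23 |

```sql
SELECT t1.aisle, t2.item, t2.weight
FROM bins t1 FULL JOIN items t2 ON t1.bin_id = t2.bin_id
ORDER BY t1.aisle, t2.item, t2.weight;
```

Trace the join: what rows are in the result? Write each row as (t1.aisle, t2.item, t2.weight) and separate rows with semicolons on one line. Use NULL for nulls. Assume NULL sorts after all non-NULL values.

FULL OUTER JOIN keeps every row from both sides; unmatched rows get NULL for the other side's columns.
Matching on t1.bin_id = t2.bin_id. A NULL in a compared column never satisfies the condition.
- t1[0] bin_id=NULL → no match; kept with NULLs on the t2 side.
- t1[1] bin_id=1 → no match; kept with NULLs on the t2 side.
- t1[2] bin_id=1 → no match; kept with NULLs on the t2 side.
- t1[3] bin_id=3 → no match; kept with NULLs on the t2 side.
- t1[4] bin_id=1 → no match; kept with NULLs on the t2 side.
- plus 7 unmatched t2 row(s), each kept with NULL t1 columns.

(A, NULL, NULL); (F, NULL, NULL); (F, NULL, NULL); (H, NULL, NULL); (H, NULL, NULL); (NULL, Chip, 11); (NULL, Lens, 12); (NULL, Lens, 27); (NULL, Motor, 23); (NULL, Panel, 19); (NULL, Sensor, 23); (NULL, Sensor, 33)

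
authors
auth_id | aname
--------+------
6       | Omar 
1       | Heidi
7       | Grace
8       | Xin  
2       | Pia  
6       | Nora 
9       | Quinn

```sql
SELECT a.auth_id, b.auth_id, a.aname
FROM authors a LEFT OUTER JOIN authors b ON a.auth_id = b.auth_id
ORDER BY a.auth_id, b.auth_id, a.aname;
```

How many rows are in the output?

9

LEFT JOIN keeps every row from `authors a`; unmatched rows get NULL for `authors b`'s columns.
Matching on a.auth_id = b.auth_id.
- a row (auth_id=6): matches 2 b row(s) → 2 output row(s).
- a row (auth_id=1): matches 1 b row(s) → 1 output row(s).
- a row (auth_id=7): matches 1 b row(s) → 1 output row(s).
- a row (auth_id=8): matches 1 b row(s) → 1 output row(s).
- a row (auth_id=2): matches 1 b row(s) → 1 output row(s).
- a row (auth_id=6): matches 2 b row(s) → 2 output row(s).
- a row (auth_id=9): matches 1 b row(s) → 1 output row(s).
Total: 9 rows.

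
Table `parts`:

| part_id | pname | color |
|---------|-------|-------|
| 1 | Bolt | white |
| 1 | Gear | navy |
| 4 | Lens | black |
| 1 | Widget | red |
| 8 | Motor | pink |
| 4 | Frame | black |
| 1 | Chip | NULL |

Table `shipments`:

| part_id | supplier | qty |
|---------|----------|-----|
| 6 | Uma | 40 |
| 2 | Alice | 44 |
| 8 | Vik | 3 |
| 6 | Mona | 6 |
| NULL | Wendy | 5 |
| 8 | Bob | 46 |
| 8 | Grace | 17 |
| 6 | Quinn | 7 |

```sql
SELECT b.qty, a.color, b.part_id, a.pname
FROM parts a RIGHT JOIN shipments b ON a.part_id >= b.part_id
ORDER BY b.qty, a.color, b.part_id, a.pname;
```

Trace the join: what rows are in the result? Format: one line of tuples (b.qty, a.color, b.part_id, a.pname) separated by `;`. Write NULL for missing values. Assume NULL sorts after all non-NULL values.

(3, pink, 8, Motor); (5, NULL, NULL, NULL); (6, pink, 6, Motor); (7, pink, 6, Motor); (17, pink, 8, Motor); (40, pink, 6, Motor); (44, black, 2, Frame); (44, black, 2, Lens); (44, pink, 2, Motor); (46, pink, 8, Motor)

RIGHT JOIN keeps every row from `shipments`; unmatched rows get NULL for `parts`'s columns.
Matching on a.part_id >= b.part_id. A NULL in a compared column never satisfies the condition.
Matched pairs: 9; unmatched b rows kept: 1.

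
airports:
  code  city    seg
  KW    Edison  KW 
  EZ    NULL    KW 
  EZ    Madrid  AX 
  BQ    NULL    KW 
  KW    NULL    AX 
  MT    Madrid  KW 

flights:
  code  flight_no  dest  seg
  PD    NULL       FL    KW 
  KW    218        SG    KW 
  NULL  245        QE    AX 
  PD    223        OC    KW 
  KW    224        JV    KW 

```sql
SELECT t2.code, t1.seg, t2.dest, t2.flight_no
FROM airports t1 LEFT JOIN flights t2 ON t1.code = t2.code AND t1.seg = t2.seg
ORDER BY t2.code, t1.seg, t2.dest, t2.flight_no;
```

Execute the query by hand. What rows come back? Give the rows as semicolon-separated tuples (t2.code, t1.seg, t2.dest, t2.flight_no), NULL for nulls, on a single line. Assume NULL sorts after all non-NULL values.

(KW, KW, JV, 224); (KW, KW, SG, 218); (NULL, AX, NULL, NULL); (NULL, AX, NULL, NULL); (NULL, KW, NULL, NULL); (NULL, KW, NULL, NULL); (NULL, KW, NULL, NULL)

LEFT JOIN keeps every row from `airports`; unmatched rows get NULL for `flights`'s columns.
Matching on t1.code = t2.code AND t1.seg = t2.seg. A NULL in a compared column never satisfies the condition.
Matched pairs: 2; unmatched t1 rows kept: 5.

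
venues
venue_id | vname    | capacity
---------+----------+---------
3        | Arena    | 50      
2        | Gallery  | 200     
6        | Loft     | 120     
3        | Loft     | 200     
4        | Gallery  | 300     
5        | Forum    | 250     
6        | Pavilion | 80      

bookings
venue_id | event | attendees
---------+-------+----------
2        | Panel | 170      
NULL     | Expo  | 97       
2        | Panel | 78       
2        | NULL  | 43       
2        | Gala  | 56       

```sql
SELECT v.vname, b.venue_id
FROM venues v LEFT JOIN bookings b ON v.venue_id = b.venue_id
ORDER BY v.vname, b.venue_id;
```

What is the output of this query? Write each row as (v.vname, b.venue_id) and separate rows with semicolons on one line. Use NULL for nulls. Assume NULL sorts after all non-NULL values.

(Arena, NULL); (Forum, NULL); (Gallery, 2); (Gallery, 2); (Gallery, 2); (Gallery, 2); (Gallery, NULL); (Loft, NULL); (Loft, NULL); (Pavilion, NULL)

LEFT JOIN keeps every row from `venues`; unmatched rows get NULL for `bookings`'s columns.
Matching on v.venue_id = b.venue_id. A NULL in a compared column never satisfies the condition.
- v (venue_id=3) has no partner → padded with NULL.
- v (venue_id=2) pairs with 4 row(s) of b.
- v (venue_id=6) has no partner → padded with NULL.
- v (venue_id=3) has no partner → padded with NULL.
- v (venue_id=4) has no partner → padded with NULL.
- v (venue_id=5) has no partner → padded with NULL.
- v (venue_id=6) has no partner → padded with NULL.
After projecting and ordering:
v.vname | b.venue_id
Arena | NULL
Forum | NULL
Gallery | 2
Gallery | 2
Gallery | 2
Gallery | 2
Gallery | NULL
Loft | NULL
Loft | NULL
Pavilion | NULL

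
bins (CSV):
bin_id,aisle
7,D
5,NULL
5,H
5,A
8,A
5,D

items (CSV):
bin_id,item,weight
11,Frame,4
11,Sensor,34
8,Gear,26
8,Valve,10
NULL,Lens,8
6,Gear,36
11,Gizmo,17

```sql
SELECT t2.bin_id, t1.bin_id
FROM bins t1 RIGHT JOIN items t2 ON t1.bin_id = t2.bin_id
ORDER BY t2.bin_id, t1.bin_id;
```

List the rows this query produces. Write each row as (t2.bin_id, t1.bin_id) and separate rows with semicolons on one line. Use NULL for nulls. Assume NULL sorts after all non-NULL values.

(6, NULL); (8, 8); (8, 8); (11, NULL); (11, NULL); (11, NULL); (NULL, NULL)

RIGHT JOIN keeps every row from `items`; unmatched rows get NULL for `bins`'s columns.
Matching on t1.bin_id = t2.bin_id. A NULL in a compared column never satisfies the condition.
- t1[0] bin_id=7 → no match.
- t1[1] bin_id=5 → no match.
- t1[2] bin_id=5 → no match.
- t1[3] bin_id=5 → no match.
- t1[4] bin_id=8 → 2 match(es) in t2 → 2 row(s).
- t1[5] bin_id=5 → no match.
- 5 t2 row(s) had no t1 match → kept, t1 columns NULL.
After projecting and ordering:
t2.bin_id | t1.bin_id
6 | NULL
8 | 8
8 | 8
11 | NULL
11 | NULL
11 | NULL
NULL | NULL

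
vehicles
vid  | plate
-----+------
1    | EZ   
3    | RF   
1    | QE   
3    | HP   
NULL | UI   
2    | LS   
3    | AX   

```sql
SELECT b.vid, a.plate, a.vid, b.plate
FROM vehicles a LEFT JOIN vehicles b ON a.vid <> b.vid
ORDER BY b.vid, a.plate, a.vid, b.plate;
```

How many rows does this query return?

23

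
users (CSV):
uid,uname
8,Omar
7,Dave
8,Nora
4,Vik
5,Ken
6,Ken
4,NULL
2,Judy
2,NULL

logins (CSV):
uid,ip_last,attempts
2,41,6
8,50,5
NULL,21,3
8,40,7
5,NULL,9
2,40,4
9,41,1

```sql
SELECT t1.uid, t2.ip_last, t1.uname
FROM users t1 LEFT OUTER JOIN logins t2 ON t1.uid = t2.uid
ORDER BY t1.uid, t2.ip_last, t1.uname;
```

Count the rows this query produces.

13

LEFT JOIN keeps every row from `users`; unmatched rows get NULL for `logins`'s columns.
Matching on t1.uid = t2.uid. A NULL in a compared column never satisfies the condition.
Matched pairs: 9; unmatched t1 rows kept: 4.
Total: 9 matched + 4 padded = 13 rows.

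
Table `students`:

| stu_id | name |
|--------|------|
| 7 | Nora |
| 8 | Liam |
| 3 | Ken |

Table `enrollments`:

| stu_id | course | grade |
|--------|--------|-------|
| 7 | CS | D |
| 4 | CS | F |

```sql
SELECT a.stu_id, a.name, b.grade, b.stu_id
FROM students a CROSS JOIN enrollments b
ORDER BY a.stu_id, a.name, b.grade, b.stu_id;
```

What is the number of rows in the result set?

CROSS JOIN pairs every row of `students` with every row of `enrollments`: 3 × 2 = 6 rows.

6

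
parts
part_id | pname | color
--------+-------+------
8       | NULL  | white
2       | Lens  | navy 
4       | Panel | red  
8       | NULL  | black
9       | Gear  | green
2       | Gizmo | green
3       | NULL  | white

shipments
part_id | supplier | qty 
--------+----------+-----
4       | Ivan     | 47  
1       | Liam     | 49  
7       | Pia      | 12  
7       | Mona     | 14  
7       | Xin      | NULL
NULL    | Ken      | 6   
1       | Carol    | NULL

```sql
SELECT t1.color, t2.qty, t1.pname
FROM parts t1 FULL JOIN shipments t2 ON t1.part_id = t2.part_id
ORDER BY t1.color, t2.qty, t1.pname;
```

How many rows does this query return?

13

FULL OUTER JOIN keeps every row from both sides; unmatched rows get NULL for the other side's columns.
Matching on t1.part_id = t2.part_id. A NULL in a compared column never satisfies the condition.
- t1 (part_id=8) has no partner → padded with NULL.
- t1 (part_id=2) has no partner → padded with NULL.
- t1 (part_id=4) pairs with 1 row(s) of t2.
- t1 (part_id=8) has no partner → padded with NULL.
- t1 (part_id=9) has no partner → padded with NULL.
- t1 (part_id=2) has no partner → padded with NULL.
- t1 (part_id=3) has no partner → padded with NULL.
- 6 t2 row(s) had no t1 match → kept, t1 columns NULL.
Total: 1 matched + 12 padded = 13 rows.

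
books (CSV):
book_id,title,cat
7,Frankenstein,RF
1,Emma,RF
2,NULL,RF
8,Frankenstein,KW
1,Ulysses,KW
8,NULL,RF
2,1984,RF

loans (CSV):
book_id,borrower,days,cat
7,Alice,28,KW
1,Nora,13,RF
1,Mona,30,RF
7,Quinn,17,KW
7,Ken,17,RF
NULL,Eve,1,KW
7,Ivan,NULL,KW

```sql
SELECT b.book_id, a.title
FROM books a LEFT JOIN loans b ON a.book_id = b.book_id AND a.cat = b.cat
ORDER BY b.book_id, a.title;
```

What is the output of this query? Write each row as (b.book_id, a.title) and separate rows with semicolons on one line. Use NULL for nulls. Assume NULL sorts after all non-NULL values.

LEFT JOIN keeps every row from `books`; unmatched rows get NULL for `loans`'s columns.
Matching on a.book_id = b.book_id AND a.cat = b.cat. A NULL in a compared column never satisfies the condition.
Matched pairs: 3; unmatched a rows kept: 5.

(1, Emma); (1, Emma); (7, Frankenstein); (NULL, 1984); (NULL, Frankenstein); (NULL, Ulysses); (NULL, NULL); (NULL, NULL)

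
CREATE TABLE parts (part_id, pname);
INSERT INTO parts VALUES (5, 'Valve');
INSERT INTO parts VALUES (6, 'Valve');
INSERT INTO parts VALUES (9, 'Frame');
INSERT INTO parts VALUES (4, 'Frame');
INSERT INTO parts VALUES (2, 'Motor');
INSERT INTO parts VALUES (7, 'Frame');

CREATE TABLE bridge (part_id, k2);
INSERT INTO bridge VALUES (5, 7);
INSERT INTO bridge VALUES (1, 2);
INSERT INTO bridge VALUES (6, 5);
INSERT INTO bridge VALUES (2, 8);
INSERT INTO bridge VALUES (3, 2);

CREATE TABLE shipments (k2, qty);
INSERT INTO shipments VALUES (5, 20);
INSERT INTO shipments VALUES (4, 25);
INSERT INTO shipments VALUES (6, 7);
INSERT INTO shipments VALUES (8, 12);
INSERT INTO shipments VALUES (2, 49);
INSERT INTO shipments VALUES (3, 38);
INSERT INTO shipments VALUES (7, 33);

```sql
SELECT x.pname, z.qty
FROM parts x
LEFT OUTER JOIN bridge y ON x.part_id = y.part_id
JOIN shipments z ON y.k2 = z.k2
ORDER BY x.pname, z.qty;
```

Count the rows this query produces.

Evaluate left to right. First `parts x LEFT JOIN bridge y` on part_id: 6 row(s).
Then INNER JOIN `shipments z` on k2: keep only rows whose y.k2 appears in z.
Result: 3 row(s).

3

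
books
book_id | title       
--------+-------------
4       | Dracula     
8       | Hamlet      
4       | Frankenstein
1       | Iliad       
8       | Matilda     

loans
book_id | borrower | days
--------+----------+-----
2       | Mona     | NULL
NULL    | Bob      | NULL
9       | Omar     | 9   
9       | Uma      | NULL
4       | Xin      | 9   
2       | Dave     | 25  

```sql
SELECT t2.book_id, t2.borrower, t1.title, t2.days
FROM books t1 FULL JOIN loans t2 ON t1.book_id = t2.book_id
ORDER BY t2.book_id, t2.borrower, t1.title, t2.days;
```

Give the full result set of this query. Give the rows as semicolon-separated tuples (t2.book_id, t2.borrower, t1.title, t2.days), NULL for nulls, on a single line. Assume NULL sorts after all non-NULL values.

(2, Dave, NULL, 25); (2, Mona, NULL, NULL); (4, Xin, Dracula, 9); (4, Xin, Frankenstein, 9); (9, Omar, NULL, 9); (9, Uma, NULL, NULL); (NULL, Bob, NULL, NULL); (NULL, NULL, Hamlet, NULL); (NULL, NULL, Iliad, NULL); (NULL, NULL, Matilda, NULL)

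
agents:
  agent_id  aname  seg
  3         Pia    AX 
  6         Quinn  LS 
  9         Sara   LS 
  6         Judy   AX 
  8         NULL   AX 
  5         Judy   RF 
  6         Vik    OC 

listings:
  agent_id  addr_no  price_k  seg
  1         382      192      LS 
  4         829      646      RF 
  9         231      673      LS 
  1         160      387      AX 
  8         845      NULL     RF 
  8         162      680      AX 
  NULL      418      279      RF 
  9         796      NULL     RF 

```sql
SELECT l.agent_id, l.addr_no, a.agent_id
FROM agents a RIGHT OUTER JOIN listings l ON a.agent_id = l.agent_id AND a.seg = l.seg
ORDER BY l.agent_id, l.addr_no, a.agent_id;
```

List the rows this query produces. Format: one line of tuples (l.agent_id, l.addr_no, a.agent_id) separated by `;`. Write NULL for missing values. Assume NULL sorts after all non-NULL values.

RIGHT JOIN keeps every row from `listings`; unmatched rows get NULL for `agents`'s columns.
Matching on a.agent_id = l.agent_id AND a.seg = l.seg. A NULL in a compared column never satisfies the condition.
Matched pairs: 2; unmatched l rows kept: 6.

(1, 160, NULL); (1, 382, NULL); (4, 829, NULL); (8, 162, 8); (8, 845, NULL); (9, 231, 9); (9, 796, NULL); (NULL, 418, NULL)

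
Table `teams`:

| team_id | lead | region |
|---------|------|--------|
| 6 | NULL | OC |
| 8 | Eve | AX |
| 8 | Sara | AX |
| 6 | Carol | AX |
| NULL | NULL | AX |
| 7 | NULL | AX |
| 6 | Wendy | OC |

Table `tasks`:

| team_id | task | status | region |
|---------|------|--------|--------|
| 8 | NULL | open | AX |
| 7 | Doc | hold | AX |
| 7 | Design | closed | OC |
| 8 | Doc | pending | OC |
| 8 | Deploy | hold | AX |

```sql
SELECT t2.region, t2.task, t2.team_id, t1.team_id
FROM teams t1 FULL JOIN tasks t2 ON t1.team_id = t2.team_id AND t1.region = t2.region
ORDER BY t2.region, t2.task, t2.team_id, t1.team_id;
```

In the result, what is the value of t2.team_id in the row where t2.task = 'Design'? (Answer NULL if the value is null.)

7

FULL OUTER JOIN keeps every row from both sides; unmatched rows get NULL for the other side's columns.
Matching on t1.team_id = t2.team_id AND t1.region = t2.region. A NULL in a compared column never satisfies the condition.
- t1 row (team_id=6, region=OC): no match → kept, t2 columns NULL.
- t1 row (team_id=8, region=AX): matches 2 t2 row(s) → 2 output row(s).
- t1 row (team_id=8, region=AX): matches 2 t2 row(s) → 2 output row(s).
- t1 row (team_id=6, region=AX): no match → kept, t2 columns NULL.
- t1 row (team_id=NULL, region=AX): no match → kept, t2 columns NULL.
- t1 row (team_id=7, region=AX): matches 1 t2 row(s) → 1 output row(s).
- t1 row (team_id=6, region=OC): no match → kept, t2 columns NULL.
- 2 row(s) from t2 found no t1 partner → padded with NULL.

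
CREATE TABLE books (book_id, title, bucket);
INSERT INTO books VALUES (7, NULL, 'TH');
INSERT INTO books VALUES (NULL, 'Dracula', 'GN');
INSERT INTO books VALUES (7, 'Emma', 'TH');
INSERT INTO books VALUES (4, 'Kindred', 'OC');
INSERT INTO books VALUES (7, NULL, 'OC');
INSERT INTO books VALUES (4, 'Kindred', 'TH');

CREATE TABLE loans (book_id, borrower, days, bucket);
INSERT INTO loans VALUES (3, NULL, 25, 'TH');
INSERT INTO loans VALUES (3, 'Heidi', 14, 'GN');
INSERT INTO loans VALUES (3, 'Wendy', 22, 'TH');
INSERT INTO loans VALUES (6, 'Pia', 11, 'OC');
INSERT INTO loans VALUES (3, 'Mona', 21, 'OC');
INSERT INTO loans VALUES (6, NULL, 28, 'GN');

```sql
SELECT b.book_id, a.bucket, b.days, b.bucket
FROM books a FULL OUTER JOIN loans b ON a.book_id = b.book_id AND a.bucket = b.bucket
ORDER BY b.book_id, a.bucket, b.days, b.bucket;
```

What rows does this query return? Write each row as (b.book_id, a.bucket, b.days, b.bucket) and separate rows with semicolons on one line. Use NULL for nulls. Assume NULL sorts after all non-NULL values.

(3, NULL, 14, GN); (3, NULL, 21, OC); (3, NULL, 22, TH); (3, NULL, 25, TH); (6, NULL, 11, OC); (6, NULL, 28, GN); (NULL, GN, NULL, NULL); (NULL, OC, NULL, NULL); (NULL, OC, NULL, NULL); (NULL, TH, NULL, NULL); (NULL, TH, NULL, NULL); (NULL, TH, NULL, NULL)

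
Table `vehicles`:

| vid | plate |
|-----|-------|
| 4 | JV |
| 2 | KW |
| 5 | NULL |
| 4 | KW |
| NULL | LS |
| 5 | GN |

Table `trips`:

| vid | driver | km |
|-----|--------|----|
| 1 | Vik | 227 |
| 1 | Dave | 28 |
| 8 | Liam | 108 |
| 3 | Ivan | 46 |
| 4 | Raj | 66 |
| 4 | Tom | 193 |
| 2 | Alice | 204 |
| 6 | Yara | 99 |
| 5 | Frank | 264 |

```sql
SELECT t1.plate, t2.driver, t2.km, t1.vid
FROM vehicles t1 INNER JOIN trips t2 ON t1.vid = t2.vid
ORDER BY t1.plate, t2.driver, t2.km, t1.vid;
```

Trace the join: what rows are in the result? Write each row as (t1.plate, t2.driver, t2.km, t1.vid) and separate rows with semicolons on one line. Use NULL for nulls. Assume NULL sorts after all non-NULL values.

INNER JOIN keeps only pairs where the ON condition holds.
Matching on t1.vid = t2.vid. A NULL in a compared column never satisfies the condition.
- t1[0] vid=4 → 2 match(es) in t2 → 2 row(s).
- t1[1] vid=2 → 1 match(es) in t2 → 1 row(s).
- t1[2] vid=5 → 1 match(es) in t2 → 1 row(s).
- t1[3] vid=4 → 2 match(es) in t2 → 2 row(s).
- t1[4] vid=NULL → no match; dropped.
- t1[5] vid=5 → 1 match(es) in t2 → 1 row(s).
After projecting and ordering:
t1.plate | t2.driver | t2.km | t1.vid
GN | Frank | 264 | 5
JV | Raj | 66 | 4
JV | Tom | 193 | 4
KW | Alice | 204 | 2
KW | Raj | 66 | 4
KW | Tom | 193 | 4
NULL | Frank | 264 | 5

(GN, Frank, 264, 5); (JV, Raj, 66, 4); (JV, Tom, 193, 4); (KW, Alice, 204, 2); (KW, Raj, 66, 4); (KW, Tom, 193, 4); (NULL, Frank, 264, 5)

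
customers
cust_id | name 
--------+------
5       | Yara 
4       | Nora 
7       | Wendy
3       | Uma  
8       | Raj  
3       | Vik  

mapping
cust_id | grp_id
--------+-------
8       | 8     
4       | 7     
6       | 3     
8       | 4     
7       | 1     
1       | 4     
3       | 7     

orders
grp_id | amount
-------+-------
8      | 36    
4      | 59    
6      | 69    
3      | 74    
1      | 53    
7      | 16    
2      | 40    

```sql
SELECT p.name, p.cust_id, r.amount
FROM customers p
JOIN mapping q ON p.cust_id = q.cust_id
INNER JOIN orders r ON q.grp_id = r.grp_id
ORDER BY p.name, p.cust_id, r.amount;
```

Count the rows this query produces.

Evaluate left to right. First `customers p INNER JOIN mapping q` on cust_id: 6 row(s).
Then INNER JOIN `orders r` on grp_id: keep only rows whose q.grp_id appears in r.
Result: 6 row(s).

6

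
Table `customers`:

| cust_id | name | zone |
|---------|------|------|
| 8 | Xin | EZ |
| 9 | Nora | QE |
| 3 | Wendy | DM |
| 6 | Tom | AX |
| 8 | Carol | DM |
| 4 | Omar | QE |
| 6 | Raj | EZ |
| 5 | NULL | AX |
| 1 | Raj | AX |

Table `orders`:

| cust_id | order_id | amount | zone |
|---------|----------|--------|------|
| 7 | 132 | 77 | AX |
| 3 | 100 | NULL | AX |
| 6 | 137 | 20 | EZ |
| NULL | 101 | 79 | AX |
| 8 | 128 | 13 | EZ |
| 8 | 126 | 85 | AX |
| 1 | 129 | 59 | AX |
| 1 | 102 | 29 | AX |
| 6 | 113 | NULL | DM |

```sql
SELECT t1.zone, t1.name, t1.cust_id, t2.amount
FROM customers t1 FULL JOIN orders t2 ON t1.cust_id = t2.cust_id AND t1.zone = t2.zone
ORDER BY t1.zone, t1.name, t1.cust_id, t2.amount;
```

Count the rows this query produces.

15

FULL OUTER JOIN keeps every row from both sides; unmatched rows get NULL for the other side's columns.
Matching on t1.cust_id = t2.cust_id AND t1.zone = t2.zone. A NULL in a compared column never satisfies the condition.
- t1 (cust_id=8, zone=EZ) pairs with 1 row(s) of t2.
- t1 (cust_id=9, zone=QE) has no partner → padded with NULL.
- t1 (cust_id=3, zone=DM) has no partner → padded with NULL.
- t1 (cust_id=6, zone=AX) has no partner → padded with NULL.
- t1 (cust_id=8, zone=DM) has no partner → padded with NULL.
- t1 (cust_id=4, zone=QE) has no partner → padded with NULL.
- t1 (cust_id=6, zone=EZ) pairs with 1 row(s) of t2.
- t1 (cust_id=5, zone=AX) has no partner → padded with NULL.
- t1 (cust_id=1, zone=AX) pairs with 2 row(s) of t2.
- plus 5 unmatched t2 row(s), each kept with NULL t1 columns.
Total: 4 matched + 11 padded = 15 rows.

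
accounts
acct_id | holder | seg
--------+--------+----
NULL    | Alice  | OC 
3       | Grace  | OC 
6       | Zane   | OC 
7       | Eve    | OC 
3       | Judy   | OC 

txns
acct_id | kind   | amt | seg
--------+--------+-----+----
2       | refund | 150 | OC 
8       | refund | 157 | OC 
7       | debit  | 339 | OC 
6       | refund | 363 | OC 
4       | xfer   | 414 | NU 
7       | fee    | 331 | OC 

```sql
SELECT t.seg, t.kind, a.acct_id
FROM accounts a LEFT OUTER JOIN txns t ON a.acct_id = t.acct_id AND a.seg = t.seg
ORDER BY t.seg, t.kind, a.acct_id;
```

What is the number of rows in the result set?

6

LEFT JOIN keeps every row from `accounts`; unmatched rows get NULL for `txns`'s columns.
Matching on a.acct_id = t.acct_id AND a.seg = t.seg. A NULL in a compared column never satisfies the condition.
Matched pairs: 3; unmatched a rows kept: 3.
Total: 3 matched + 3 padded = 6 rows.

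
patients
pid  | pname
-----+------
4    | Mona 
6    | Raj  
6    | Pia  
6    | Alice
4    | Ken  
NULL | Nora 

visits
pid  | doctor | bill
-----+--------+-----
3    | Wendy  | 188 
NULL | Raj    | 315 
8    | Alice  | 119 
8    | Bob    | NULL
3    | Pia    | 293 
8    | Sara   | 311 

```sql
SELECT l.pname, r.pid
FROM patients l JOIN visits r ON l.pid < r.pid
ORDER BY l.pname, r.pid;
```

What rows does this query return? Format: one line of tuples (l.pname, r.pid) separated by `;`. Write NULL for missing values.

(Alice, 8); (Alice, 8); (Alice, 8); (Ken, 8); (Ken, 8); (Ken, 8); (Mona, 8); (Mona, 8); (Mona, 8); (Pia, 8); (Pia, 8); (Pia, 8); (Raj, 8); (Raj, 8); (Raj, 8)

INNER JOIN keeps only pairs where the ON condition holds.
Matching on l.pid < r.pid. A NULL in a compared column never satisfies the condition.
Matched pairs: 15.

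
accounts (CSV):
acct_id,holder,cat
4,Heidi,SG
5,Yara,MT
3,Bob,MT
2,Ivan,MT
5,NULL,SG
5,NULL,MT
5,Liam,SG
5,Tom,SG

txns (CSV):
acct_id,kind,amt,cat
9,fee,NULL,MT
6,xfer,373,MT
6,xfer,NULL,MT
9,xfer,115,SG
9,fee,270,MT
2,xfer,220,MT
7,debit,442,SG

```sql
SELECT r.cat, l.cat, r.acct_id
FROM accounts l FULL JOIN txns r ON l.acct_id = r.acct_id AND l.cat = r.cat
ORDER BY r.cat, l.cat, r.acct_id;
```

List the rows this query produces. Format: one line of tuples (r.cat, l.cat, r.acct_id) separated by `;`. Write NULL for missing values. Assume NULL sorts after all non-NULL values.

FULL OUTER JOIN keeps every row from both sides; unmatched rows get NULL for the other side's columns.
Matching on l.acct_id = r.acct_id AND l.cat = r.cat.
Matched pairs: 1; unmatched l rows kept: 7; unmatched r rows kept: 6.

(MT, MT, 2); (MT, NULL, 6); (MT, NULL, 6); (MT, NULL, 9); (MT, NULL, 9); (SG, NULL, 7); (SG, NULL, 9); (NULL, MT, NULL); (NULL, MT, NULL); (NULL, MT, NULL); (NULL, SG, NULL); (NULL, SG, NULL); (NULL, SG, NULL); (NULL, SG, NULL)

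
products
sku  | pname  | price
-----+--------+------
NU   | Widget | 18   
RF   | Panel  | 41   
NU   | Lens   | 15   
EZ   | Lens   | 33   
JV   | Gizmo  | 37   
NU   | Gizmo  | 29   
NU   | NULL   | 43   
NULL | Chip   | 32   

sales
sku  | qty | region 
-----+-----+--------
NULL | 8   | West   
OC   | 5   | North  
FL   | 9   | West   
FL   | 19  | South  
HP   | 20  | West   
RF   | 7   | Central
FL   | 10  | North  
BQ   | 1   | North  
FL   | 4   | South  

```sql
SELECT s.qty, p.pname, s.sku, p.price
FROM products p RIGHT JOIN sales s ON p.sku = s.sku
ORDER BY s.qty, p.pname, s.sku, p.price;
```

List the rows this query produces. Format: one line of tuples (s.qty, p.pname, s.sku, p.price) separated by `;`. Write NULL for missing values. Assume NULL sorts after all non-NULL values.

(1, NULL, BQ, NULL); (4, NULL, FL, NULL); (5, NULL, OC, NULL); (7, Panel, RF, 41); (8, NULL, NULL, NULL); (9, NULL, FL, NULL); (10, NULL, FL, NULL); (19, NULL, FL, NULL); (20, NULL, HP, NULL)

RIGHT JOIN keeps every row from `sales`; unmatched rows get NULL for `products`'s columns.
Matching on p.sku = s.sku. A NULL in a compared column never satisfies the condition.
- p (sku=NU) has no partner in s.
- p (sku=RF) pairs with 1 row(s) of s.
- p (sku=NU) has no partner in s.
- p (sku=EZ) has no partner in s.
- p (sku=JV) has no partner in s.
- p (sku=NU) has no partner in s.
- p (sku=NU) has no partner in s.
- p (sku=NULL) has no partner in s.
- plus 8 unmatched s row(s), each kept with NULL p columns.
After projecting and ordering:
s.qty | p.pname | s.sku | p.price
1 | NULL | BQ | NULL
4 | NULL | FL | NULL
5 | NULL | OC | NULL
7 | Panel | RF | 41
8 | NULL | NULL | NULL
9 | NULL | FL | NULL
10 | NULL | FL | NULL
19 | NULL | FL | NULL
20 | NULL | HP | NULL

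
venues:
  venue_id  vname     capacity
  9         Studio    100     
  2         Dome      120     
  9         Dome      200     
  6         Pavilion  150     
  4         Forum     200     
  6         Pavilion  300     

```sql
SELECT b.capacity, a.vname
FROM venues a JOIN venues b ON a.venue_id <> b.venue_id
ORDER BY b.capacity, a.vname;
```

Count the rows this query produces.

INNER JOIN keeps only pairs where the ON condition holds.
Matching on a.venue_id <> b.venue_id.
- a (venue_id=9) pairs with 4 row(s) of b.
- a (venue_id=2) pairs with 5 row(s) of b.
- a (venue_id=9) pairs with 4 row(s) of b.
- a (venue_id=6) pairs with 4 row(s) of b.
- a (venue_id=4) pairs with 5 row(s) of b.
- a (venue_id=6) pairs with 4 row(s) of b.
Total: 26 rows.

26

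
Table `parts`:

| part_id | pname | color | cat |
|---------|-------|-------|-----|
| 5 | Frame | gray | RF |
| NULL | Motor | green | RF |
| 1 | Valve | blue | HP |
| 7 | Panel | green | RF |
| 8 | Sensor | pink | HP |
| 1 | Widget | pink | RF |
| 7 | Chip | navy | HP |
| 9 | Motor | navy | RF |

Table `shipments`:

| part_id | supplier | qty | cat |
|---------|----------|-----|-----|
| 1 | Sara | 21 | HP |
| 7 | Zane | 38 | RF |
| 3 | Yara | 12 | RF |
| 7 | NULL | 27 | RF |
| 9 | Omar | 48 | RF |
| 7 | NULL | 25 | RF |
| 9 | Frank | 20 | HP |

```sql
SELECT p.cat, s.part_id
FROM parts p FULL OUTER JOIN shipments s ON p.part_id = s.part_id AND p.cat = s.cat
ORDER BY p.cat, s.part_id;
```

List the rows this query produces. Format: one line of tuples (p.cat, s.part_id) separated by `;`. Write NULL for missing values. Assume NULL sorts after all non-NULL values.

(HP, 1); (HP, NULL); (HP, NULL); (RF, 7); (RF, 7); (RF, 7); (RF, 9); (RF, NULL); (RF, NULL); (RF, NULL); (NULL, 3); (NULL, 9)

FULL OUTER JOIN keeps every row from both sides; unmatched rows get NULL for the other side's columns.
Matching on p.part_id = s.part_id AND p.cat = s.cat. A NULL in a compared column never satisfies the condition.
- p (part_id=5, cat=RF) has no partner → padded with NULL.
- p (part_id=NULL, cat=RF) has no partner → padded with NULL.
- p (part_id=1, cat=HP) pairs with 1 row(s) of s.
- p (part_id=7, cat=RF) pairs with 3 row(s) of s.
- p (part_id=8, cat=HP) has no partner → padded with NULL.
- p (part_id=1, cat=RF) has no partner → padded with NULL.
- p (part_id=7, cat=HP) has no partner → padded with NULL.
- p (part_id=9, cat=RF) pairs with 1 row(s) of s.
- 2 s row(s) had no p match → kept, p columns NULL.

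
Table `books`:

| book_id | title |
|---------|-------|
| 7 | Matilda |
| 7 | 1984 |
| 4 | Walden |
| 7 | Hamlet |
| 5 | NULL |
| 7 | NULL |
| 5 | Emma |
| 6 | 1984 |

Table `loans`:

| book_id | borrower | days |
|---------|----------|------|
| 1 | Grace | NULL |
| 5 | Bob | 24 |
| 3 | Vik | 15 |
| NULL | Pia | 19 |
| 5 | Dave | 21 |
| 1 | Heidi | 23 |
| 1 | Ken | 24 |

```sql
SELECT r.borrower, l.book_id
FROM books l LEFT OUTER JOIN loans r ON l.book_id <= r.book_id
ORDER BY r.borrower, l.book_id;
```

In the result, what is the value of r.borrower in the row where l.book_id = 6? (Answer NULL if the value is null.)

NULL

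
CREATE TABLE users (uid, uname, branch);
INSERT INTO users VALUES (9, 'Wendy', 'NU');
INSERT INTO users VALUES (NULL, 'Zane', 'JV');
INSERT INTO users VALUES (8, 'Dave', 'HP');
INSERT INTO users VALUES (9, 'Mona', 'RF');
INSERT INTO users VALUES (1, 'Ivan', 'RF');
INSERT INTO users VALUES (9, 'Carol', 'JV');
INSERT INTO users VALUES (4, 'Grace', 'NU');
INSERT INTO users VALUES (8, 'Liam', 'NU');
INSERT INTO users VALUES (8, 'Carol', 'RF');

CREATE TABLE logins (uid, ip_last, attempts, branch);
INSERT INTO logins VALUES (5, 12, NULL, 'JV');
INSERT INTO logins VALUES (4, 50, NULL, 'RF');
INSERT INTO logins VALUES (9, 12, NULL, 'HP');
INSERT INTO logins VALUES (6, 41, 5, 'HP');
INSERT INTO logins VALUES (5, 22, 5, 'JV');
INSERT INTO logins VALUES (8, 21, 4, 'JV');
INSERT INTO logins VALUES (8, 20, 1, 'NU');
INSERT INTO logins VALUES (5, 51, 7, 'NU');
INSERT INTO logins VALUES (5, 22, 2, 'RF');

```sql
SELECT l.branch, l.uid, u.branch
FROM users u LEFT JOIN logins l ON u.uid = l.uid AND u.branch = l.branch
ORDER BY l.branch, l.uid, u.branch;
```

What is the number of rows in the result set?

9

LEFT JOIN keeps every row from `users`; unmatched rows get NULL for `logins`'s columns.
Matching on u.uid = l.uid AND u.branch = l.branch. A NULL in a compared column never satisfies the condition.
Matched pairs: 1; unmatched u rows kept: 8.
Total: 1 matched + 8 padded = 9 rows.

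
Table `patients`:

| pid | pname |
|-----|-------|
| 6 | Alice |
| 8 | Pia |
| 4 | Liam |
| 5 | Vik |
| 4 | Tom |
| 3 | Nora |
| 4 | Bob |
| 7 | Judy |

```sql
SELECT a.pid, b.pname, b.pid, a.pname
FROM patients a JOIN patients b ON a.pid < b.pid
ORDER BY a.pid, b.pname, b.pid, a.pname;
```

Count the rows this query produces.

25

INNER JOIN keeps only pairs where the ON condition holds.
Matching on a.pid < b.pid.
- pid=6: 2 matching b row(s), so 2 row(s) emitted.
- pid=8: no matching b row, dropped.
- pid=4: 4 matching b row(s), so 4 row(s) emitted.
- pid=5: 3 matching b row(s), so 3 row(s) emitted.
- pid=4: 4 matching b row(s), so 4 row(s) emitted.
- pid=3: 7 matching b row(s), so 7 row(s) emitted.
- pid=4: 4 matching b row(s), so 4 row(s) emitted.
- pid=7: 1 matching b row(s), so 1 row(s) emitted.
Total: 25 rows.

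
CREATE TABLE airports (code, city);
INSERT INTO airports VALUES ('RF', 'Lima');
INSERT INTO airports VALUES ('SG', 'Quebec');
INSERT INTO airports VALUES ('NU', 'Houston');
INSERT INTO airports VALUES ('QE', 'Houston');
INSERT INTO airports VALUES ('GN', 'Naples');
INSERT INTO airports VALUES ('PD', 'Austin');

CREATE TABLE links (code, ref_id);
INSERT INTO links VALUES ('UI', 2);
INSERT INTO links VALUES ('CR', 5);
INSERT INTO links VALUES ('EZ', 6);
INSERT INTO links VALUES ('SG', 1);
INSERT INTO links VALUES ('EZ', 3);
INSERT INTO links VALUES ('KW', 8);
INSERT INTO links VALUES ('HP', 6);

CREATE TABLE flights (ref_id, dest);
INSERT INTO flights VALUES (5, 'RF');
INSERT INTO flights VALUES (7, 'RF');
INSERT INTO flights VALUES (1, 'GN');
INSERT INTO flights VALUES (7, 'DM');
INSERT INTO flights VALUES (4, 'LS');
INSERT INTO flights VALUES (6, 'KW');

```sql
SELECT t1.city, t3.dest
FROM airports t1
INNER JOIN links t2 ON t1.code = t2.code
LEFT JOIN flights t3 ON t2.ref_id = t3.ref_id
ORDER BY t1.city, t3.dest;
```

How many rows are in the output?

1

Joins associate left-to-right: airports INNER JOIN links on code gives 1 intermediate row(s).
Then LEFT JOIN `flights t3` on ref_id: each of those 1 rows is kept; rows whose t2.ref_id has no match in t3 get NULL for t3's columns.
Result: 1 row(s).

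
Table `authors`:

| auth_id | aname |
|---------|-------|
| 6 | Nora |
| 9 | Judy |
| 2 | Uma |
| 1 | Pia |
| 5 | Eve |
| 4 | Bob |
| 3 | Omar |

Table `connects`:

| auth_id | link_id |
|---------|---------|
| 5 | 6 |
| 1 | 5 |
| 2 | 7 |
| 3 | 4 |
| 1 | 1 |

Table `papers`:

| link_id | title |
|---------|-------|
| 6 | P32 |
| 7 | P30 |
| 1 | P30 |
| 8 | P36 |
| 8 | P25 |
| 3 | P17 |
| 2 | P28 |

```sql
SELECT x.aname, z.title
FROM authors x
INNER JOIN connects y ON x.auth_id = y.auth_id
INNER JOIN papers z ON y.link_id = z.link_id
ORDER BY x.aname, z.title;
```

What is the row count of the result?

3

Joins associate left-to-right: authors INNER JOIN connects on auth_id gives 5 intermediate row(s).
Then INNER JOIN `papers z` on link_id: keep only rows whose y.link_id appears in z.
Result: 3 row(s).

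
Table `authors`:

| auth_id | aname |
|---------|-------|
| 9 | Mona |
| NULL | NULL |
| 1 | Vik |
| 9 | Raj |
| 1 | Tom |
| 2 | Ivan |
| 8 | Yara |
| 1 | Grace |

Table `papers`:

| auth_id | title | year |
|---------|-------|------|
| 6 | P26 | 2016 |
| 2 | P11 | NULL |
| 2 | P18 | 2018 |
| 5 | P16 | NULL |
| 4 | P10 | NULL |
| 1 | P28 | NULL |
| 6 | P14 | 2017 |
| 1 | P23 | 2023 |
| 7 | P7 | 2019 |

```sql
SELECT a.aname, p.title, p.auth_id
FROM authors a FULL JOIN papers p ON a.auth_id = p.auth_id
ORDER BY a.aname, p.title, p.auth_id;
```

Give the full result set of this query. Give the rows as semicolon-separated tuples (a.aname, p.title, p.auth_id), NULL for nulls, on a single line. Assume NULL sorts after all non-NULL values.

(Grace, P23, 1); (Grace, P28, 1); (Ivan, P11, 2); (Ivan, P18, 2); (Mona, NULL, NULL); (Raj, NULL, NULL); (Tom, P23, 1); (Tom, P28, 1); (Vik, P23, 1); (Vik, P28, 1); (Yara, NULL, NULL); (NULL, P10, 4); (NULL, P14, 6); (NULL, P16, 5); (NULL, P26, 6); (NULL, P7, 7); (NULL, NULL, NULL)

FULL OUTER JOIN keeps every row from both sides; unmatched rows get NULL for the other side's columns.
Matching on a.auth_id = p.auth_id. A NULL in a compared column never satisfies the condition.
Matched pairs: 8; unmatched a rows kept: 4; unmatched p rows kept: 5.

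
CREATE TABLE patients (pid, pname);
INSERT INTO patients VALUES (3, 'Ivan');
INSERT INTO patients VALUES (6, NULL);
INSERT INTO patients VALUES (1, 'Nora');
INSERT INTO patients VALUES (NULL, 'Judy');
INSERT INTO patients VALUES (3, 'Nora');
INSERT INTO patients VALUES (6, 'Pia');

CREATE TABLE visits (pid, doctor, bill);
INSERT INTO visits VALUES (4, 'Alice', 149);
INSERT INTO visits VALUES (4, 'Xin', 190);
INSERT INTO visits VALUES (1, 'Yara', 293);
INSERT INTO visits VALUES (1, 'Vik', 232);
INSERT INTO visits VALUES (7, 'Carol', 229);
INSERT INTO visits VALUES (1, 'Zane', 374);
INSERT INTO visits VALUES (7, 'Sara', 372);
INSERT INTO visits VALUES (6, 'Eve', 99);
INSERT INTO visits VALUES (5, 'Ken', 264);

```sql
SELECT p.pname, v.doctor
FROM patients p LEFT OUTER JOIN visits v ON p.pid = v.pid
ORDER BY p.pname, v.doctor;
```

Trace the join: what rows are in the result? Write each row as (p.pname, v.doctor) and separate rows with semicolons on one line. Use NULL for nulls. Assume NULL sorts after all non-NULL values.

LEFT JOIN keeps every row from `patients`; unmatched rows get NULL for `visits`'s columns.
Matching on p.pid = v.pid. A NULL in a compared column never satisfies the condition.
- p[0] pid=3 → no match; kept with NULLs on the v side.
- p[1] pid=6 → 1 match(es) in v → 1 row(s).
- p[2] pid=1 → 3 match(es) in v → 3 row(s).
- p[3] pid=NULL → no match; kept with NULLs on the v side.
- p[4] pid=3 → no match; kept with NULLs on the v side.
- p[5] pid=6 → 1 match(es) in v → 1 row(s).
After projecting and ordering:
p.pname | v.doctor
Ivan | NULL
Judy | NULL
Nora | Vik
Nora | Yara
Nora | Zane
Nora | NULL
Pia | Eve
NULL | Eve

(Ivan, NULL); (Judy, NULL); (Nora, Vik); (Nora, Yara); (Nora, Zane); (Nora, NULL); (Pia, Eve); (NULL, Eve)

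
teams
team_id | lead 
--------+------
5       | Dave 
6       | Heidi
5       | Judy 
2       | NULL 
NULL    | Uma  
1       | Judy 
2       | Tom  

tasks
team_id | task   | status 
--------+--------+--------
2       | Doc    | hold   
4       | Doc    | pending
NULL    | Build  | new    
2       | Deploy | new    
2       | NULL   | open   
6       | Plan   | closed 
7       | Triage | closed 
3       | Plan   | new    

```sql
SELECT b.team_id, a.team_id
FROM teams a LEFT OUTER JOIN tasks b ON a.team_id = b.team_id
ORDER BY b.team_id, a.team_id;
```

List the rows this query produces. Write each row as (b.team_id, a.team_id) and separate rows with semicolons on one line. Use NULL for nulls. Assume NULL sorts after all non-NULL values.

LEFT JOIN keeps every row from `teams`; unmatched rows get NULL for `tasks`'s columns.
Matching on a.team_id = b.team_id. A NULL in a compared column never satisfies the condition.
- a (team_id=5) has no partner → padded with NULL.
- a (team_id=6) pairs with 1 row(s) of b.
- a (team_id=5) has no partner → padded with NULL.
- a (team_id=2) pairs with 3 row(s) of b.
- a (team_id=NULL) has no partner → padded with NULL.
- a (team_id=1) has no partner → padded with NULL.
- a (team_id=2) pairs with 3 row(s) of b.

(2, 2); (2, 2); (2, 2); (2, 2); (2, 2); (2, 2); (6, 6); (NULL, 1); (NULL, 5); (NULL, 5); (NULL, NULL)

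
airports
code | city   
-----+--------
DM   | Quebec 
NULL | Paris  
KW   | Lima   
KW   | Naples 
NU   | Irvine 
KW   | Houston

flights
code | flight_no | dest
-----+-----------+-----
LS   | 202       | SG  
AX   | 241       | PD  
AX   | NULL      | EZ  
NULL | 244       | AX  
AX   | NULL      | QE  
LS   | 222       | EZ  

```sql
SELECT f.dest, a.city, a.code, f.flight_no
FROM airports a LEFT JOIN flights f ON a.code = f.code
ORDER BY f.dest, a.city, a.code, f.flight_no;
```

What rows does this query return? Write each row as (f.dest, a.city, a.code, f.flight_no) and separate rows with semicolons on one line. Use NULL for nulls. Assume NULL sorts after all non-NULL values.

(NULL, Houston, KW, NULL); (NULL, Irvine, NU, NULL); (NULL, Lima, KW, NULL); (NULL, Naples, KW, NULL); (NULL, Paris, NULL, NULL); (NULL, Quebec, DM, NULL)

LEFT JOIN keeps every row from `airports`; unmatched rows get NULL for `flights`'s columns.
Matching on a.code = f.code. A NULL in a compared column never satisfies the condition.
- a row (code=DM): no match → kept, f columns NULL.
- a row (code=NULL): no match → kept, f columns NULL.
- a row (code=KW): no match → kept, f columns NULL.
- a row (code=KW): no match → kept, f columns NULL.
- a row (code=NU): no match → kept, f columns NULL.
- a row (code=KW): no match → kept, f columns NULL.
After projecting and ordering:
f.dest | a.city | a.code | f.flight_no
NULL | Houston | KW | NULL
NULL | Irvine | NU | NULL
NULL | Lima | KW | NULL
NULL | Naples | KW | NULL
NULL | Paris | NULL | NULL
NULL | Quebec | DM | NULL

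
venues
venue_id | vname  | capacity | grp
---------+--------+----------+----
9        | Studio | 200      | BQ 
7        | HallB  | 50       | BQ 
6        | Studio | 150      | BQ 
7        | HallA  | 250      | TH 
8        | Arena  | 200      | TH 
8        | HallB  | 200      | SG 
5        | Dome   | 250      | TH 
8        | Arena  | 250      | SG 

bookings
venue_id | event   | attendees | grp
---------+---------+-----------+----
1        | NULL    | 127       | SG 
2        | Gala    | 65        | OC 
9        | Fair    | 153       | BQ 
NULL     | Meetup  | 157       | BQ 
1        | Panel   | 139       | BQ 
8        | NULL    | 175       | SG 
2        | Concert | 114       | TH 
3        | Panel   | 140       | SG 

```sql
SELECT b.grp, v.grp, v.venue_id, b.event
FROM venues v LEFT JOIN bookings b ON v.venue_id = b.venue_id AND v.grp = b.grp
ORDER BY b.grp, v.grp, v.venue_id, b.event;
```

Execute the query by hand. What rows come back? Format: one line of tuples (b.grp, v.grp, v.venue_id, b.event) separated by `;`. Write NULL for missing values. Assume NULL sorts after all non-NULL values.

(BQ, BQ, 9, Fair); (SG, SG, 8, NULL); (SG, SG, 8, NULL); (NULL, BQ, 6, NULL); (NULL, BQ, 7, NULL); (NULL, TH, 5, NULL); (NULL, TH, 7, NULL); (NULL, TH, 8, NULL)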